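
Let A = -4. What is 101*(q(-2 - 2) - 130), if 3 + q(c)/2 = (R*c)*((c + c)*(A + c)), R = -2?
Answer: 89688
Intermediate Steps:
q(c) = -6 - 8*c**2*(-4 + c) (q(c) = -6 + 2*((-2*c)*((c + c)*(-4 + c))) = -6 + 2*((-2*c)*((2*c)*(-4 + c))) = -6 + 2*((-2*c)*(2*c*(-4 + c))) = -6 + 2*(-4*c**2*(-4 + c)) = -6 - 8*c**2*(-4 + c))
101*(q(-2 - 2) - 130) = 101*((-6 - 8*(-2 - 2)**3 + 32*(-2 - 2)**2) - 130) = 101*((-6 - 8*(-4)**3 + 32*(-4)**2) - 130) = 101*((-6 - 8*(-64) + 32*16) - 130) = 101*((-6 + 512 + 512) - 130) = 101*(1018 - 130) = 101*888 = 89688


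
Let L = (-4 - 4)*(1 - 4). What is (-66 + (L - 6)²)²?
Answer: 66564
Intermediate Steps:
L = 24 (L = -8*(-3) = 24)
(-66 + (L - 6)²)² = (-66 + (24 - 6)²)² = (-66 + 18²)² = (-66 + 324)² = 258² = 66564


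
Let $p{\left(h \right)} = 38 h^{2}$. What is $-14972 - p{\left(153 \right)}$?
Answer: $-904514$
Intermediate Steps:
$-14972 - p{\left(153 \right)} = -14972 - 38 \cdot 153^{2} = -14972 - 38 \cdot 23409 = -14972 - 889542 = -904514$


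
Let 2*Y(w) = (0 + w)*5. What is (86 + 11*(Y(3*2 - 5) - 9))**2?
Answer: 841/4 ≈ 210.25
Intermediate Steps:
Y(w) = 5*w/2 (Y(w) = ((0 + w)*5)/2 = (w*5)/2 = (5*w)/2 = 5*w/2)
(86 + 11*(Y(3*2 - 5) - 9))**2 = (86 + 11*(5*(3*2 - 5)/2 - 9))**2 = (86 + 11*(5*(6 - 5)/2 - 9))**2 = (86 + 11*((5/2)*1 - 9))**2 = (86 + 11*(5/2 - 9))**2 = (86 + 11*(-13/2))**2 = (86 - 143/2)**2 = (29/2)**2 = 841/4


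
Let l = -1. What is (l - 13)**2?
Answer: 196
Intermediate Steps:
(l - 13)**2 = (-1 - 13)**2 = (-14)**2 = 196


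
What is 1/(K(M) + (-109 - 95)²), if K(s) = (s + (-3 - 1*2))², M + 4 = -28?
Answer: 1/42985 ≈ 2.3264e-5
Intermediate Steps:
M = -32 (M = -4 - 28 = -32)
K(s) = (-5 + s)² (K(s) = (s + (-3 - 2))² = (s - 5)² = (-5 + s)²)
1/(K(M) + (-109 - 95)²) = 1/((-5 - 32)² + (-109 - 95)²) = 1/((-37)² + (-204)²) = 1/(1369 + 41616) = 1/42985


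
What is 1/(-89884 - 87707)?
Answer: -1/177591 ≈ -5.6309e-6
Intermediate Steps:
1/(-89884 - 87707) = 1/(-177591) = -1/177591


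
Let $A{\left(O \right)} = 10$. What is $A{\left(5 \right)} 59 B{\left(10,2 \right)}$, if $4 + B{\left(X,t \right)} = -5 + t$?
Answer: $-4130$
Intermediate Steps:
$B{\left(X,t \right)} = -9 + t$ ($B{\left(X,t \right)} = -4 + \left(-5 + t\right) = -9 + t$)
$A{\left(5 \right)} 59 B{\left(10,2 \right)} = 10 \cdot 59 \left(-9 + 2\right) = 590 \left(-7\right) = -4130$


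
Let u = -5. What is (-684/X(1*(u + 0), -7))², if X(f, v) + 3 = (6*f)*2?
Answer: 5776/49 ≈ 117.88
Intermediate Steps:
X(f, v) = -3 + 12*f (X(f, v) = -3 + (6*f)*2 = -3 + 12*f)
(-684/X(1*(u + 0), -7))² = (-684/(-3 + 12*(1*(-5 + 0))))² = (-684/(-3 + 12*(1*(-5))))² = (-684/(-3 + 12*(-5)))² = (-684/(-3 - 60))² = (-684/(-63))² = (-684*(-1/63))² = (76/7)² = 5776/49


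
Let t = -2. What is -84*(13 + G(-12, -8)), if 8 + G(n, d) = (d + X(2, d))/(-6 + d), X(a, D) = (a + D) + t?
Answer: -516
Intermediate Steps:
X(a, D) = -2 + D + a (X(a, D) = (a + D) - 2 = (D + a) - 2 = -2 + D + a)
G(n, d) = -8 + 2*d/(-6 + d) (G(n, d) = -8 + (d + (-2 + d + 2))/(-6 + d) = -8 + (d + d)/(-6 + d) = -8 + (2*d)/(-6 + d) = -8 + 2*d/(-6 + d))
-84*(13 + G(-12, -8)) = -84*(13 + 6*(8 - 1*(-8))/(-6 - 8)) = -84*(13 + 6*(8 + 8)/(-14)) = -84*(13 + 6*(-1/14)*16) = -84*(13 - 48/7) = -84*43/7 = -516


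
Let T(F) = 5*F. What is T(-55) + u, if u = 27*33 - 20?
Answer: 596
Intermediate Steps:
u = 871 (u = 891 - 20 = 871)
T(-55) + u = 5*(-55) + 871 = -275 + 871 = 596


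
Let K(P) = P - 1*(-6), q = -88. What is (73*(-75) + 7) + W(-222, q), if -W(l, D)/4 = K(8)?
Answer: -5524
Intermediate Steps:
K(P) = 6 + P (K(P) = P + 6 = 6 + P)
W(l, D) = -56 (W(l, D) = -4*(6 + 8) = -4*14 = -56)
(73*(-75) + 7) + W(-222, q) = (73*(-75) + 7) - 56 = (-5475 + 7) - 56 = -5468 - 56 = -5524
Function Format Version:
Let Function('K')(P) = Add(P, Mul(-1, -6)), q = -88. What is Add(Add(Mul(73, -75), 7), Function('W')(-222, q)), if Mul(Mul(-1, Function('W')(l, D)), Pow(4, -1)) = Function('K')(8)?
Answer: -5524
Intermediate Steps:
Function('K')(P) = Add(6, P) (Function('K')(P) = Add(P, 6) = Add(6, P))
Function('W')(l, D) = -56 (Function('W')(l, D) = Mul(-4, Add(6, 8)) = Mul(-4, 14) = -56)
Add(Add(Mul(73, -75), 7), Function('W')(-222, q)) = Add(Add(Mul(73, -75), 7), -56) = Add(Add(-5475, 7), -56) = Add(-5468, -56) = -5524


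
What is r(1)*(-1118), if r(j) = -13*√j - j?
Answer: 15652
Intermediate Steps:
r(j) = -j - 13*√j
r(1)*(-1118) = (-1*1 - 13*√1)*(-1118) = (-1 - 13*1)*(-1118) = (-1 - 13)*(-1118) = -14*(-1118) = 15652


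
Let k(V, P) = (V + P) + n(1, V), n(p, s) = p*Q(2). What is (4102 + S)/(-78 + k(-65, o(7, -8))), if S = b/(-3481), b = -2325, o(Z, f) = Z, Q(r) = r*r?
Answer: -14281387/459492 ≈ -31.081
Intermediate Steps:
Q(r) = r**2
n(p, s) = 4*p (n(p, s) = p*2**2 = p*4 = 4*p)
k(V, P) = 4 + P + V (k(V, P) = (V + P) + 4*1 = (P + V) + 4 = 4 + P + V)
S = 2325/3481 (S = -2325/(-3481) = -2325*(-1/3481) = 2325/3481 ≈ 0.66791)
(4102 + S)/(-78 + k(-65, o(7, -8))) = (4102 + 2325/3481)/(-78 + (4 + 7 - 65)) = 14281387/(3481*(-78 - 54)) = (14281387/3481)/(-132) = (14281387/3481)*(-1/132) = -14281387/459492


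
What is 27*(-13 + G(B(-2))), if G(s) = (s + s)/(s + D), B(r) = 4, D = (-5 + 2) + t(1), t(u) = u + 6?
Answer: -324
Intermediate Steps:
t(u) = 6 + u
D = 4 (D = (-5 + 2) + (6 + 1) = -3 + 7 = 4)
G(s) = 2*s/(4 + s) (G(s) = (s + s)/(s + 4) = (2*s)/(4 + s) = 2*s/(4 + s))
27*(-13 + G(B(-2))) = 27*(-13 + 2*4/(4 + 4)) = 27*(-13 + 2*4/8) = 27*(-13 + 2*4*(⅛)) = 27*(-13 + 1) = 27*(-12) = -324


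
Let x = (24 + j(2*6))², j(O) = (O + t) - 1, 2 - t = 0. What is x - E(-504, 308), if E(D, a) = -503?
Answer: 1872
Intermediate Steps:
t = 2 (t = 2 - 1*0 = 2 + 0 = 2)
j(O) = 1 + O (j(O) = (O + 2) - 1 = (2 + O) - 1 = 1 + O)
x = 1369 (x = (24 + (1 + 2*6))² = (24 + (1 + 12))² = (24 + 13)² = 37² = 1369)
x - E(-504, 308) = 1369 - 1*(-503) = 1369 + 503 = 1872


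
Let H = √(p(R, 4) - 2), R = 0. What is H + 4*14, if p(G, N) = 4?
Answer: 56 + √2 ≈ 57.414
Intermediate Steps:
H = √2 (H = √(4 - 2) = √2 ≈ 1.4142)
H + 4*14 = √2 + 4*14 = √2 + 56 = 56 + √2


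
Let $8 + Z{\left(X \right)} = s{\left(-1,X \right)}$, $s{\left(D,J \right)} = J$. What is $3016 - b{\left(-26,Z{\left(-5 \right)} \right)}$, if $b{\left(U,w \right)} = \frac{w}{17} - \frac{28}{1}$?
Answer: $\frac{51761}{17} \approx 3044.8$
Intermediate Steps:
$Z{\left(X \right)} = -8 + X$
$b{\left(U,w \right)} = -28 + \frac{w}{17}$ ($b{\left(U,w \right)} = w \frac{1}{17} - 28 = \frac{w}{17} - 28 = -28 + \frac{w}{17}$)
$3016 - b{\left(-26,Z{\left(-5 \right)} \right)} = 3016 - \left(-28 + \frac{-8 - 5}{17}\right) = 3016 - \left(-28 + \frac{1}{17} \left(-13\right)\right) = 3016 - \left(-28 - \frac{13}{17}\right) = 3016 - - \frac{489}{17} = 3016 + \frac{489}{17} = \frac{51761}{17}$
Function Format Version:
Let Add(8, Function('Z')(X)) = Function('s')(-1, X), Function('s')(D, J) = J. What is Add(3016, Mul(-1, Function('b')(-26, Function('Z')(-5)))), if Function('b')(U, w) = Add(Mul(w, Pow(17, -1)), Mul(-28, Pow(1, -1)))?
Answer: Rational(51761, 17) ≈ 3044.8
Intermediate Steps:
Function('Z')(X) = Add(-8, X)
Function('b')(U, w) = Add(-28, Mul(Rational(1, 17), w)) (Function('b')(U, w) = Add(Mul(w, Rational(1, 17)), Mul(-28, 1)) = Add(Mul(Rational(1, 17), w), -28) = Add(-28, Mul(Rational(1, 17), w)))
Add(3016, Mul(-1, Function('b')(-26, Function('Z')(-5)))) = Add(3016, Mul(-1, Add(-28, Mul(Rational(1, 17), Add(-8, -5))))) = Add(3016, Mul(-1, Add(-28, Mul(Rational(1, 17), -13)))) = Add(3016, Mul(-1, Add(-28, Rational(-13, 17)))) = Add(3016, Mul(-1, Rational(-489, 17))) = Add(3016, Rational(489, 17)) = Rational(51761, 17)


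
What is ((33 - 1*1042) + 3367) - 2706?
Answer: -348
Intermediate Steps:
((33 - 1*1042) + 3367) - 2706 = ((33 - 1042) + 3367) - 2706 = (-1009 + 3367) - 2706 = 2358 - 2706 = -348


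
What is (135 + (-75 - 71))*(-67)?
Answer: 737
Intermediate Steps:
(135 + (-75 - 71))*(-67) = (135 - 146)*(-67) = -11*(-67) = 737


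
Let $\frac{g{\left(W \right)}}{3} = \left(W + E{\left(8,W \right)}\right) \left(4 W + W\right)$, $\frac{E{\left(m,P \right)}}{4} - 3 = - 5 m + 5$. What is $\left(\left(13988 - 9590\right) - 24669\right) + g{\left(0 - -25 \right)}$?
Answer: $-58896$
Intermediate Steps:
$E{\left(m,P \right)} = 32 - 20 m$ ($E{\left(m,P \right)} = 12 + 4 \left(- 5 m + 5\right) = 12 + 4 \left(5 - 5 m\right) = 12 - \left(-20 + 20 m\right) = 32 - 20 m$)
$g{\left(W \right)} = 15 W \left(-128 + W\right)$ ($g{\left(W \right)} = 3 \left(W + \left(32 - 160\right)\right) \left(4 W + W\right) = 3 \left(W + \left(32 - 160\right)\right) 5 W = 3 \left(W - 128\right) 5 W = 3 \left(-128 + W\right) 5 W = 3 \cdot 5 W \left(-128 + W\right) = 15 W \left(-128 + W\right)$)
$\left(\left(13988 - 9590\right) - 24669\right) + g{\left(0 - -25 \right)} = \left(\left(13988 - 9590\right) - 24669\right) + 15 \left(0 - -25\right) \left(-128 + \left(0 - -25\right)\right) = \left(4398 - 24669\right) + 15 \left(0 + 25\right) \left(-128 + \left(0 + 25\right)\right) = -20271 + 15 \cdot 25 \left(-128 + 25\right) = -20271 + 15 \cdot 25 \left(-103\right) = -20271 - 38625 = -58896$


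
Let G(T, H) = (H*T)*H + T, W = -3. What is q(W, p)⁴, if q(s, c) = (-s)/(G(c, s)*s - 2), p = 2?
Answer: 81/14776336 ≈ 5.4817e-6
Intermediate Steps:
G(T, H) = T + T*H² (G(T, H) = T*H² + T = T + T*H²)
q(s, c) = -s/(-2 + c*s*(1 + s²)) (q(s, c) = (-s)/((c*(1 + s²))*s - 2) = (-s)/(c*s*(1 + s²) - 2) = (-s)/(-2 + c*s*(1 + s²)) = -s/(-2 + c*s*(1 + s²)))
q(W, p)⁴ = (-1*(-3)/(-2 + 2*(-3)*(1 + (-3)²)))⁴ = (-1*(-3)/(-2 + 2*(-3)*(1 + 9)))⁴ = (-1*(-3)/(-2 + 2*(-3)*10))⁴ = (-1*(-3)/(-2 - 60))⁴ = (-1*(-3)/(-62))⁴ = (-1*(-3)*(-1/62))⁴ = (-3/62)⁴ = 81/14776336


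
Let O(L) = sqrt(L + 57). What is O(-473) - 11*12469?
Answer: -137159 + 4*I*sqrt(26) ≈ -1.3716e+5 + 20.396*I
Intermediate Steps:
O(L) = sqrt(57 + L)
O(-473) - 11*12469 = sqrt(57 - 473) - 11*12469 = sqrt(-416) - 1*137159 = 4*I*sqrt(26) - 137159 = -137159 + 4*I*sqrt(26)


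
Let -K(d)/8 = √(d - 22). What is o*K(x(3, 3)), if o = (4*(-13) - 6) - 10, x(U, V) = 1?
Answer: 544*I*√21 ≈ 2492.9*I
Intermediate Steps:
o = -68 (o = (-52 - 6) - 10 = -58 - 10 = -68)
K(d) = -8*√(-22 + d) (K(d) = -8*√(d - 22) = -8*√(-22 + d))
o*K(x(3, 3)) = -(-544)*√(-22 + 1) = -(-544)*√(-21) = -(-544)*I*√21 = 544*I*√21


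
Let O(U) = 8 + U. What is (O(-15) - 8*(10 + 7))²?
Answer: 20449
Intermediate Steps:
(O(-15) - 8*(10 + 7))² = ((8 - 15) - 8*(10 + 7))² = (-7 - 8*17)² = (-7 - 136)² = (-143)² = 20449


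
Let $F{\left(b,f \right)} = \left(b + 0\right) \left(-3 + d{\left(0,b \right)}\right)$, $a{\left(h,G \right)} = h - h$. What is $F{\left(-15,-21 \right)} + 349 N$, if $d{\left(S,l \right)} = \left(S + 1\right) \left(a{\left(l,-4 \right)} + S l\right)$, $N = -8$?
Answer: $-2747$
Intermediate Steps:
$a{\left(h,G \right)} = 0$
$d{\left(S,l \right)} = S l \left(1 + S\right)$ ($d{\left(S,l \right)} = \left(S + 1\right) \left(0 + S l\right) = \left(1 + S\right) S l = S l \left(1 + S\right)$)
$F{\left(b,f \right)} = - 3 b$ ($F{\left(b,f \right)} = \left(b + 0\right) \left(-3 + 0 b \left(1 + 0\right)\right) = b \left(-3 + 0 b 1\right) = b \left(-3 + 0\right) = b \left(-3\right) = - 3 b$)
$F{\left(-15,-21 \right)} + 349 N = \left(-3\right) \left(-15\right) + 349 \left(-8\right) = 45 - 2792 = -2747$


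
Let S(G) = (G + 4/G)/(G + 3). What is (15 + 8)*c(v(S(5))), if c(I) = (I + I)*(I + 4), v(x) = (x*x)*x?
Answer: 157283368383/2048000000 ≈ 76.798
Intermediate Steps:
S(G) = (G + 4/G)/(3 + G)
v(x) = x**3 (v(x) = x**2*x = x**3)
c(I) = 2*I*(4 + I) (c(I) = (2*I)*(4 + I) = 2*I*(4 + I))
(15 + 8)*c(v(S(5))) = (15 + 8)*(2*((4 + 5**2)/(5*(3 + 5)))**3*(4 + ((4 + 5**2)/(5*(3 + 5)))**3)) = 23*(2*((1/5)*(4 + 25)/8)**3*(4 + ((1/5)*(4 + 25)/8)**3)) = 23*(2*((1/5)*(1/8)*29)**3*(4 + ((1/5)*(1/8)*29)**3)) = 23*(2*(29/40)**3*(4 + (29/40)**3)) = 23*(2*(24389/64000)*(4 + 24389/64000)) = 23*(2*(24389/64000)*(280389/64000)) = 23*(6838407321/2048000000) = 157283368383/2048000000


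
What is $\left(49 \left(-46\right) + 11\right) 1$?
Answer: $-2243$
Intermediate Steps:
$\left(49 \left(-46\right) + 11\right) 1 = \left(-2254 + 11\right) 1 = \left(-2243\right) 1 = -2243$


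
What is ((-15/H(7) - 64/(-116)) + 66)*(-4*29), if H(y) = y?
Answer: -52300/7 ≈ -7471.4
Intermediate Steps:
((-15/H(7) - 64/(-116)) + 66)*(-4*29) = ((-15/7 - 64/(-116)) + 66)*(-4*29) = ((-15*⅐ - 64*(-1/116)) + 66)*(-116) = ((-15/7 + 16/29) + 66)*(-116) = (-323/203 + 66)*(-116) = (13075/203)*(-116) = -52300/7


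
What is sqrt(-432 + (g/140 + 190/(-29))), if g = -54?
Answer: I*sqrt(1808817290)/2030 ≈ 20.951*I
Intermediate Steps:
sqrt(-432 + (g/140 + 190/(-29))) = sqrt(-432 + (-54/140 + 190/(-29))) = sqrt(-432 + (-54*1/140 + 190*(-1/29))) = sqrt(-432 + (-27/70 - 190/29)) = sqrt(-432 - 14083/2030) = sqrt(-891043/2030) = I*sqrt(1808817290)/2030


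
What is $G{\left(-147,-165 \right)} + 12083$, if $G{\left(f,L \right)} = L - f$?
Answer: $12065$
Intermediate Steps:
$G{\left(-147,-165 \right)} + 12083 = \left(-165 - -147\right) + 12083 = \left(-165 + 147\right) + 12083 = -18 + 12083 = 12065$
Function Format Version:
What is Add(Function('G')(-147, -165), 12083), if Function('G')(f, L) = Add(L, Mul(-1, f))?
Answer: 12065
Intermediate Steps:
Add(Function('G')(-147, -165), 12083) = Add(Add(-165, Mul(-1, -147)), 12083) = Add(Add(-165, 147), 12083) = Add(-18, 12083) = 12065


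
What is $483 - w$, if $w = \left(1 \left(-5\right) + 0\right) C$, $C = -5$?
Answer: $458$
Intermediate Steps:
$w = 25$ ($w = \left(1 \left(-5\right) + 0\right) \left(-5\right) = \left(-5 + 0\right) \left(-5\right) = \left(-5\right) \left(-5\right) = 25$)
$483 - w = 483 - 25 = 458$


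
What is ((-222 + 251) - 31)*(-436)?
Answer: 872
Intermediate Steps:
((-222 + 251) - 31)*(-436) = (29 - 31)*(-436) = -2*(-436) = 872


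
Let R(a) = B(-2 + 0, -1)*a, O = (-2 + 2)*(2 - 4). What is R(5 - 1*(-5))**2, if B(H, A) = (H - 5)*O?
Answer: 0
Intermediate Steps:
O = 0 (O = 0*(-2) = 0)
B(H, A) = 0 (B(H, A) = (H - 5)*0 = (-5 + H)*0 = 0)
R(a) = 0 (R(a) = 0*a = 0)
R(5 - 1*(-5))**2 = 0**2 = 0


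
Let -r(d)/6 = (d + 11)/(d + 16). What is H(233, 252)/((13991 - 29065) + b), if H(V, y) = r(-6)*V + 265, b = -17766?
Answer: 217/16420 ≈ 0.013216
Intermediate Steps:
r(d) = -6*(11 + d)/(16 + d) (r(d) = -6*(d + 11)/(d + 16) = -6*(11 + d)/(16 + d))
H(V, y) = 265 - 3*V (H(V, y) = (6*(-11 - 1*(-6))/(16 - 6))*V + 265 = (6*(-11 + 6)/10)*V + 265 = (6*(⅒)*(-5))*V + 265 = -3*V + 265 = 265 - 3*V)
H(233, 252)/((13991 - 29065) + b) = (265 - 3*233)/((13991 - 29065) - 17766) = (265 - 699)/(-15074 - 17766) = -434/(-32840) = -434*(-1/32840) = 217/16420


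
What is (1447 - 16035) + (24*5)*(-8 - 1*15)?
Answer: -17348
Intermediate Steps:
(1447 - 16035) + (24*5)*(-8 - 1*15) = -14588 + 120*(-8 - 15) = -14588 + 120*(-23) = -14588 - 2760 = -17348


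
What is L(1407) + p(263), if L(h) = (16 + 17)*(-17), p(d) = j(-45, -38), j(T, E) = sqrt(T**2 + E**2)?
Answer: -561 + sqrt(3469) ≈ -502.10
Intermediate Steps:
j(T, E) = sqrt(E**2 + T**2)
p(d) = sqrt(3469) (p(d) = sqrt((-38)**2 + (-45)**2) = sqrt(1444 + 2025) = sqrt(3469))
L(h) = -561 (L(h) = 33*(-17) = -561)
L(1407) + p(263) = -561 + sqrt(3469)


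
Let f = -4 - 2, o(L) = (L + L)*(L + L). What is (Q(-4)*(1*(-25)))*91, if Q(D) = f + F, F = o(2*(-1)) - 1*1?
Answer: -20475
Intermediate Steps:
o(L) = 4*L**2 (o(L) = (2*L)*(2*L) = 4*L**2)
F = 15 (F = 4*(2*(-1))**2 - 1*1 = 4*(-2)**2 - 1 = 4*4 - 1 = 16 - 1 = 15)
f = -6
Q(D) = 9 (Q(D) = -6 + 15 = 9)
(Q(-4)*(1*(-25)))*91 = (9*(1*(-25)))*91 = (9*(-25))*91 = -225*91 = -20475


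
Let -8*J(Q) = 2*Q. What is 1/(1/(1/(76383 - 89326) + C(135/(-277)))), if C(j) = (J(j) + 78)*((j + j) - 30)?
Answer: -2403114655594/993103447 ≈ -2419.8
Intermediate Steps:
J(Q) = -Q/4
C(j) = (-30 + 2*j)*(78 - j/4) (C(j) = (-j/4 + 78)*((j + j) - 30) = (78 - j/4)*(2*j - 30) = (78 - j/4)*(-30 + 2*j) = (-30 + 2*j)*(78 - j/4))
1/(1/(1/(76383 - 89326) + C(135/(-277)))) = 1/(1/(1/(76383 - 89326) + (-2340 - (135/(-277))**2/2 + 327*(135/(-277))/2))) = 1/(1/(1/(-12943) + (-2340 - (135*(-1/277))**2/2 + 327*(135*(-1/277))/2))) = 1/(1/(-1/12943 + (-2340 - (-135/277)**2/2 + (327/2)*(-135/277)))) = 1/(1/(-1/12943 + (-2340 - 1/2*18225/76729 - 44145/554))) = 1/(1/(-1/12943 + (-2340 - 18225/153458 - 44145/554))) = 1/(1/(-1/12943 - 185669055/76729)) = 1/(1/(-2403114655594/993103447)) = 1/(-993103447/2403114655594) = -2403114655594/993103447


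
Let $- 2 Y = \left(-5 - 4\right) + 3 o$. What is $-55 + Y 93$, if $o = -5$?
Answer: $1061$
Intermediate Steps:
$Y = 12$ ($Y = - \frac{\left(-5 - 4\right) + 3 \left(-5\right)}{2} = - \frac{\left(-5 - 4\right) - 15}{2} = - \frac{-9 - 15}{2} = \left(- \frac{1}{2}\right) \left(-24\right) = 12$)
$-55 + Y 93 = -55 + 12 \cdot 93 = -55 + 1116 = 1061$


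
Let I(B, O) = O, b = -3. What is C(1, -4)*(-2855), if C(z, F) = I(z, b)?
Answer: 8565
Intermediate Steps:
C(z, F) = -3
C(1, -4)*(-2855) = -3*(-2855) = 8565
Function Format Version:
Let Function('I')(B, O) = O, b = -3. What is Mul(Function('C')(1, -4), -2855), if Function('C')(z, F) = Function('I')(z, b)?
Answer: 8565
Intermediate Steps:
Function('C')(z, F) = -3
Mul(Function('C')(1, -4), -2855) = Mul(-3, -2855) = 8565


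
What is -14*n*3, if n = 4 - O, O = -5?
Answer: -378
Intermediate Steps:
n = 9 (n = 4 - 1*(-5) = 4 + 5 = 9)
-14*n*3 = -14*9*3 = -126*3 = -378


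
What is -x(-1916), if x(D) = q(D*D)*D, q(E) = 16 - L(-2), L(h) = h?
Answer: 34488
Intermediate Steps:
q(E) = 18 (q(E) = 16 - 1*(-2) = 16 + 2 = 18)
x(D) = 18*D
-x(-1916) = -18*(-1916) = -1*(-34488) = 34488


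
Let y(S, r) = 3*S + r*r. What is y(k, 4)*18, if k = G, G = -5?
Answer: 18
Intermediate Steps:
k = -5
y(S, r) = r² + 3*S (y(S, r) = 3*S + r² = r² + 3*S)
y(k, 4)*18 = (4² + 3*(-5))*18 = (16 - 15)*18 = 1*18 = 18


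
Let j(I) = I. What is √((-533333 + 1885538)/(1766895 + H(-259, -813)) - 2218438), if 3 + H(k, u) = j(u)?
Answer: I*√295586460557507/11543 ≈ 1489.4*I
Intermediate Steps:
H(k, u) = -3 + u
√((-533333 + 1885538)/(1766895 + H(-259, -813)) - 2218438) = √((-533333 + 1885538)/(1766895 + (-3 - 813)) - 2218438) = √(1352205/(1766895 - 816) - 2218438) = √(1352205/1766079 - 2218438) = √(1352205*(1/1766079) - 2218438) = √(150245/196231 - 2218438) = √(-435326156933/196231) = I*√295586460557507/11543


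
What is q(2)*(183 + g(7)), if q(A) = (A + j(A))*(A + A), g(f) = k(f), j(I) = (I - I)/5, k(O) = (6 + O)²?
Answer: 2816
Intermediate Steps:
j(I) = 0 (j(I) = 0*(⅕) = 0)
g(f) = (6 + f)²
q(A) = 2*A² (q(A) = (A + 0)*(A + A) = A*(2*A) = 2*A²)
q(2)*(183 + g(7)) = (2*2²)*(183 + (6 + 7)²) = (2*4)*(183 + 13²) = 8*(183 + 169) = 8*352 = 2816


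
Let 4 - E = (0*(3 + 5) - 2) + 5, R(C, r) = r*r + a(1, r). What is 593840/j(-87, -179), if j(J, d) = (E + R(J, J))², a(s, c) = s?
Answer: 593840/57320041 ≈ 0.010360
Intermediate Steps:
R(C, r) = 1 + r² (R(C, r) = r*r + 1 = r² + 1 = 1 + r²)
E = 1 (E = 4 - ((0*(3 + 5) - 2) + 5) = 4 - ((0*8 - 2) + 5) = 4 - ((0 - 2) + 5) = 4 - (-2 + 5) = 4 - 1*3 = 4 - 3 = 1)
j(J, d) = (2 + J²)² (j(J, d) = (1 + (1 + J²))² = (2 + J²)²)
593840/j(-87, -179) = 593840/((2 + (-87)²)²) = 593840/((2 + 7569)²) = 593840/(7571²) = 593840/57320041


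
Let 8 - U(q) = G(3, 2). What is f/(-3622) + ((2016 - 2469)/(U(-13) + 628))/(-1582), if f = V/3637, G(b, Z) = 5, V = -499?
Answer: 1616397175/3287513872447 ≈ 0.00049168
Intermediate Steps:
U(q) = 3 (U(q) = 8 - 1*5 = 8 - 5 = 3)
f = -499/3637 ≈ -0.13720
f/(-3622) + ((2016 - 2469)/(U(-13) + 628))/(-1582) = -499/3637/(-3622) + ((2016 - 2469)/(3 + 628))/(-1582) = -499/3637*(-1/3622) - 453/631*(-1/1582) = 499/13173214 - 453*1/631*(-1/1582) = 499/13173214 - 453/631*(-1/1582) = 499/13173214 + 453/998242 = 1616397175/3287513872447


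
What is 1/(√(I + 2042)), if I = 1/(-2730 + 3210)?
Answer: 4*√29404830/980161 ≈ 0.022130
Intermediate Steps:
I = 1/480 ≈ 0.0020833
1/(√(I + 2042)) = 1/(√(1/480 + 2042)) = 1/(√(980161/480)) = 1/(√29404830/120) = 4*√29404830/980161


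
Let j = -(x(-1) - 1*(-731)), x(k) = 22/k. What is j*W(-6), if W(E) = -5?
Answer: 3545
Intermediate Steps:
j = -709 (j = -(22/(-1) - 1*(-731)) = -(22*(-1) + 731) = -(-22 + 731) = -1*709 = -709)
j*W(-6) = -709*(-5) = 3545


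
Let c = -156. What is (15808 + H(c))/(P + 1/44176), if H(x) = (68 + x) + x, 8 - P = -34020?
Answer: 229185088/501073643 ≈ 0.45739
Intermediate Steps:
P = 34028 (P = 8 - 1*(-34020) = 8 + 34020 = 34028)
H(x) = 68 + 2*x
(15808 + H(c))/(P + 1/44176) = (15808 + (68 + 2*(-156)))/(34028 + 1/44176) = (15808 + (68 - 312))/(34028 + 1/44176) = (15808 - 244)/(1503220929/44176) = 15564*(44176/1503220929) = 229185088/501073643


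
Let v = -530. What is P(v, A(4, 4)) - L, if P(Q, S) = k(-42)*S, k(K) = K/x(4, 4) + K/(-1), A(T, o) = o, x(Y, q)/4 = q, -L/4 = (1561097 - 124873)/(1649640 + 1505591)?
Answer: 1005387557/6310462 ≈ 159.32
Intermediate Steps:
L = -5744896/3155231 (L = -4*(1561097 - 124873)/(1649640 + 1505591) = -5744896/3155231 ≈ -1.8208)
x(Y, q) = 4*q
k(K) = -15*K/16 (k(K) = K/((4*4)) + K/(-1) = K/16 + K*(-1) = K*(1/16) - K = K/16 - K = -15*K/16)
P(Q, S) = 315*S/8 (P(Q, S) = (-15/16*(-42))*S = 315*S/8)
P(v, A(4, 4)) - L = (315/8)*4 - 1*(-5744896/3155231) = 315/2 + 5744896/3155231 = 1005387557/6310462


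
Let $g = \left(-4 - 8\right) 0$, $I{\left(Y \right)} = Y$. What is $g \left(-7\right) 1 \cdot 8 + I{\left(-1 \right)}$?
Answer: $-1$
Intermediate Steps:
$g = 0$ ($g = \left(-12\right) 0 = 0$)
$g \left(-7\right) 1 \cdot 8 + I{\left(-1 \right)} = 0 \left(-7\right) 1 \cdot 8 - 1 = 0 \left(\left(-7\right) 8\right) - 1 = 0 \left(-56\right) - 1 = 0 - 1 = -1$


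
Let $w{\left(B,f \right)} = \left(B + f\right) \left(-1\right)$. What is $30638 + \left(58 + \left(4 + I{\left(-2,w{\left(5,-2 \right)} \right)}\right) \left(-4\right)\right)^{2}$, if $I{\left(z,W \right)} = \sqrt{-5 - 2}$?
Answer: $32290 - 336 i \sqrt{7} \approx 32290.0 - 888.97 i$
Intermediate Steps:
$w{\left(B,f \right)} = - B - f$
$I{\left(z,W \right)} = i \sqrt{7}$ ($I{\left(z,W \right)} = \sqrt{-7} = i \sqrt{7}$)
$30638 + \left(58 + \left(4 + I{\left(-2,w{\left(5,-2 \right)} \right)}\right) \left(-4\right)\right)^{2} = 30638 + \left(58 + \left(4 + i \sqrt{7}\right) \left(-4\right)\right)^{2} = 30638 + \left(58 - \left(16 + 4 i \sqrt{7}\right)\right)^{2} = 30638 + \left(42 - 4 i \sqrt{7}\right)^{2}$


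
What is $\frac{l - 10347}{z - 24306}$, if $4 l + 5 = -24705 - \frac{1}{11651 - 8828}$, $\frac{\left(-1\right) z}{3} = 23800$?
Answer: $\frac{14353435}{83131704} \approx 0.17266$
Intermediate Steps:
$z = -71400$ ($z = \left(-3\right) 23800 = -71400$)
$l = - \frac{69756331}{11292}$ ($l = - \frac{5}{4} + \frac{-24705 - \frac{1}{11651 - 8828}}{4} = - \frac{5}{4} + \frac{-24705 - \frac{1}{2823}}{4} = - \frac{5}{4} + \frac{1}{4} \left(- \frac{69742216}{2823}\right) = - \frac{5}{4} - \frac{17435554}{2823} = - \frac{69756331}{11292} \approx -6177.5$)
$\frac{l - 10347}{z - 24306} = \frac{- \frac{69756331}{11292} - 10347}{-71400 - 24306} = - \frac{186594655}{11292 \left(-95706\right)} = \left(- \frac{186594655}{11292}\right) \left(- \frac{1}{95706}\right) = \frac{14353435}{83131704}$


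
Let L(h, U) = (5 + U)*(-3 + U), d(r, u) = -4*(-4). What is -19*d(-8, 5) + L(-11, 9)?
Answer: -220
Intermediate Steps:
d(r, u) = 16
L(h, U) = (-3 + U)*(5 + U)
-19*d(-8, 5) + L(-11, 9) = -19*16 + (-15 + 9² + 2*9) = -304 + (-15 + 81 + 18) = -304 + 84 = -220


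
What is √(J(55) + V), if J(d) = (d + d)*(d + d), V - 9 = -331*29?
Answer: √2510 ≈ 50.100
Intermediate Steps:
V = -9590 (V = 9 - 331*29 = 9 - 9599 = -9590)
J(d) = 4*d² (J(d) = (2*d)*(2*d) = 4*d²)
√(J(55) + V) = √(4*55² - 9590) = √(4*3025 - 9590) = √(12100 - 9590) = √2510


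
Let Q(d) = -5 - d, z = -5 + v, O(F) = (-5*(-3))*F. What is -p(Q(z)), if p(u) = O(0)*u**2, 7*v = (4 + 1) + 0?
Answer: 0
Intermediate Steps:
v = 5/7 (v = ((4 + 1) + 0)/7 = (5 + 0)/7 = (1/7)*5 = 5/7 ≈ 0.71429)
O(F) = 15*F
z = -30/7 (z = -5 + 5/7 = -30/7 ≈ -4.2857)
p(u) = 0 (p(u) = (15*0)*u**2 = 0*u**2 = 0)
-p(Q(z)) = -1*0 = 0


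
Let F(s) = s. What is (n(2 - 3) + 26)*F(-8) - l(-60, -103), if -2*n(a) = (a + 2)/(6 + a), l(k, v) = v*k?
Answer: -31936/5 ≈ -6387.2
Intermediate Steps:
l(k, v) = k*v
n(a) = -(2 + a)/(2*(6 + a)) (n(a) = -(a + 2)/(2*(6 + a)) = -(2 + a)/(2*(6 + a)))
(n(2 - 3) + 26)*F(-8) - l(-60, -103) = ((-2 - (2 - 3))/(2*(6 + (2 - 3))) + 26)*(-8) - (-60)*(-103) = ((-2 - 1*(-1))/(2*(6 - 1)) + 26)*(-8) - 1*6180 = ((1/2)*(-2 + 1)/5 + 26)*(-8) - 6180 = ((1/2)*(1/5)*(-1) + 26)*(-8) - 6180 = (-1/10 + 26)*(-8) - 6180 = (259/10)*(-8) - 6180 = -1036/5 - 6180 = -31936/5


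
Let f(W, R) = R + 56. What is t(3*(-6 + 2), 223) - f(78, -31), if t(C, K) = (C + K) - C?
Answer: 198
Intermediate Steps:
f(W, R) = 56 + R
t(C, K) = K
t(3*(-6 + 2), 223) - f(78, -31) = 223 - (56 - 31) = 223 - 1*25 = 223 - 25 = 198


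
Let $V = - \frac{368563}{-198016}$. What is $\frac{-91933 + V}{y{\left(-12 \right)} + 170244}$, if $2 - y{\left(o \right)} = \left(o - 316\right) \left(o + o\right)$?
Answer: $- \frac{1400295105}{2473280768} \approx -0.56617$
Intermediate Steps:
$V = \frac{28351}{15232}$ ($V = \left(-368563\right) \left(- \frac{1}{198016}\right) = \frac{28351}{15232} \approx 1.8613$)
$y{\left(o \right)} = 2 - 2 o \left(-316 + o\right)$ ($y{\left(o \right)} = 2 - \left(o - 316\right) \left(o + o\right) = 2 - \left(-316 + o\right) 2 o = 2 - 2 o \left(-316 + o\right)$)
$\frac{-91933 + V}{y{\left(-12 \right)} + 170244} = \frac{-91933 + \frac{28351}{15232}}{\left(2 - 2 \left(-12\right)^{2} + 632 \left(-12\right)\right) + 170244} = - \frac{1400295105}{15232 \left(\left(2 - 288 - 7584\right) + 170244\right)} = - \frac{1400295105}{15232 \left(-7870 + 170244\right)} = - \frac{1400295105}{15232 \cdot 162374} = \left(- \frac{1400295105}{15232}\right) \frac{1}{162374} = - \frac{1400295105}{2473280768}$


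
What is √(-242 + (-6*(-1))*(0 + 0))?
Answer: 11*I*√2 ≈ 15.556*I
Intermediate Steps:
√(-242 + (-6*(-1))*(0 + 0)) = √(-242 + 6*0) = √(-242 + 0) = √(-242) = 11*I*√2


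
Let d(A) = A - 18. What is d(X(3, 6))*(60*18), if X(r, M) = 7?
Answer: -11880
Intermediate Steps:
d(A) = -18 + A
d(X(3, 6))*(60*18) = (-18 + 7)*(60*18) = -11*1080 = -11880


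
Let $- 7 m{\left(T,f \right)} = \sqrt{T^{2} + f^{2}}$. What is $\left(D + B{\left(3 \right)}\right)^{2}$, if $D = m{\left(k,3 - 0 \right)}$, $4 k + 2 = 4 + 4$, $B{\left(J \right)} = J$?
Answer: $\frac{1809}{196} - \frac{9 \sqrt{5}}{7} \approx 6.3546$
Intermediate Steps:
$k = \frac{3}{2}$ ($k = - \frac{1}{2} + \frac{4 + 4}{4} = - \frac{1}{2} + \frac{1}{4} \cdot 8 = - \frac{1}{2} + 2 = \frac{3}{2} \approx 1.5$)
$m{\left(T,f \right)} = - \frac{\sqrt{T^{2} + f^{2}}}{7}$
$D = - \frac{3 \sqrt{5}}{14}$ ($D = - \frac{\sqrt{\left(\frac{3}{2}\right)^{2} + \left(3 - 0\right)^{2}}}{7} = - \frac{\sqrt{\frac{9}{4} + \left(3 + 0\right)^{2}}}{7} = - \frac{\sqrt{\frac{9}{4} + 3^{2}}}{7} = - \frac{\sqrt{\frac{9}{4} + 9}}{7} = - \frac{\sqrt{\frac{45}{4}}}{7} = - \frac{\frac{3}{2} \sqrt{5}}{7} = - \frac{3 \sqrt{5}}{14} \approx -0.47916$)
$\left(D + B{\left(3 \right)}\right)^{2} = \left(- \frac{3 \sqrt{5}}{14} + 3\right)^{2} = \left(3 - \frac{3 \sqrt{5}}{14}\right)^{2}$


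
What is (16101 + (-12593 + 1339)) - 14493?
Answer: -9646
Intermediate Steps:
(16101 + (-12593 + 1339)) - 14493 = (16101 - 11254) - 14493 = 4847 - 14493 = -9646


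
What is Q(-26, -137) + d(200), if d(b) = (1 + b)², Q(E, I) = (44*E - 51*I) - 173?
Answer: 46071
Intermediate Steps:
Q(E, I) = -173 - 51*I + 44*E (Q(E, I) = (-51*I + 44*E) - 173 = -173 - 51*I + 44*E)
Q(-26, -137) + d(200) = (-173 - 51*(-137) + 44*(-26)) + (1 + 200)² = (-173 + 6987 - 1144) + 201² = 5670 + 40401 = 46071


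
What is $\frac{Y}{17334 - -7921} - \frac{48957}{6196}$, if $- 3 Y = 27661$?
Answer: $- \frac{3880614661}{469439940} \approx -8.2665$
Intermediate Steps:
$Y = - \frac{27661}{3}$ ($Y = \left(- \frac{1}{3}\right) 27661 = - \frac{27661}{3} \approx -9220.3$)
$\frac{Y}{17334 - -7921} - \frac{48957}{6196} = - \frac{27661}{3 \left(17334 - -7921\right)} - \frac{48957}{6196} = - \frac{27661}{3 \left(17334 + 7921\right)} - \frac{48957}{6196} = - \frac{27661}{3 \cdot 25255} - \frac{48957}{6196} = \left(- \frac{27661}{3}\right) \frac{1}{25255} - \frac{48957}{6196} = - \frac{27661}{75765} - \frac{48957}{6196} = - \frac{3880614661}{469439940}$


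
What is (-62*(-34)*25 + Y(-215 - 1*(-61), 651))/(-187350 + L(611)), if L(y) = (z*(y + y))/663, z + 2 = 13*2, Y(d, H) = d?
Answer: -446641/1592099 ≈ -0.28054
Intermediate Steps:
z = 24 (z = -2 + 13*2 = -2 + 26 = 24)
L(y) = 16*y/221 (L(y) = (24*(y + y))/663 = (24*(2*y))*(1/663) = (48*y)*(1/663) = 16*y/221)
(-62*(-34)*25 + Y(-215 - 1*(-61), 651))/(-187350 + L(611)) = (-62*(-34)*25 + (-215 - 1*(-61)))/(-187350 + (16/221)*611) = (2108*25 + (-215 + 61))/(-187350 + 752/17) = (52700 - 154)/(-3184198/17) = 52546*(-17/3184198) = -446641/1592099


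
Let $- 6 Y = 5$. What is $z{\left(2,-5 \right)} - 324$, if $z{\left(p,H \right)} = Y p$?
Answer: $- \frac{977}{3} \approx -325.67$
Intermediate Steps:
$Y = - \frac{5}{6}$ ($Y = \left(- \frac{1}{6}\right) 5 = - \frac{5}{6} \approx -0.83333$)
$z{\left(p,H \right)} = - \frac{5 p}{6}$
$z{\left(2,-5 \right)} - 324 = \left(- \frac{5}{6}\right) 2 - 324 = - \frac{5}{3} - 324 = - \frac{977}{3}$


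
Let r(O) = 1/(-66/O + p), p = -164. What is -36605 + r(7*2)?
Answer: -43230512/1181 ≈ -36605.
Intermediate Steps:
r(O) = 1/(-164 - 66/O) (r(O) = 1/(-66/O - 164) = 1/(-164 - 66/O))
-36605 + r(7*2) = -36605 + (7*2)/(2*(-33 - 574*2)) = -36605 + (1/2)*14/(-33 - 82*14) = -36605 + (1/2)*14/(-33 - 1148) = -36605 + (1/2)*14/(-1181) = -36605 + (1/2)*14*(-1/1181) = -36605 - 7/1181 = -43230512/1181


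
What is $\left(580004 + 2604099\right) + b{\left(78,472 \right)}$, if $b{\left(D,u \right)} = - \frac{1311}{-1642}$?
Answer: $\frac{5228298437}{1642} \approx 3.1841 \cdot 10^{6}$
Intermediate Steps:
$b{\left(D,u \right)} = \frac{1311}{1642}$ ($b{\left(D,u \right)} = \left(-1311\right) \left(- \frac{1}{1642}\right) = \frac{1311}{1642}$)
$\left(580004 + 2604099\right) + b{\left(78,472 \right)} = \left(580004 + 2604099\right) + \frac{1311}{1642} = 3184103 + \frac{1311}{1642} = \frac{5228298437}{1642}$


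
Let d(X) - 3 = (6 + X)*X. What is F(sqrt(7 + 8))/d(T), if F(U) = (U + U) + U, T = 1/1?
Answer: 3*sqrt(15)/10 ≈ 1.1619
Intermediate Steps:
T = 1
d(X) = 3 + X*(6 + X) (d(X) = 3 + (6 + X)*X = 3 + X*(6 + X))
F(U) = 3*U (F(U) = 2*U + U = 3*U)
F(sqrt(7 + 8))/d(T) = (3*sqrt(7 + 8))/(3 + 1**2 + 6*1) = (3*sqrt(15))/(3 + 1 + 6) = (3*sqrt(15))/10 = (3*sqrt(15))*(1/10) = 3*sqrt(15)/10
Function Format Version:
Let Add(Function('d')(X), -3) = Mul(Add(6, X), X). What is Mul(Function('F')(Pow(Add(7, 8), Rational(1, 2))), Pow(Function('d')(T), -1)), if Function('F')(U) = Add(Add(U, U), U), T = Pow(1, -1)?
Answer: Mul(Rational(3, 10), Pow(15, Rational(1, 2))) ≈ 1.1619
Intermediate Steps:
T = 1
Function('d')(X) = Add(3, Mul(X, Add(6, X))) (Function('d')(X) = Add(3, Mul(Add(6, X), X)) = Add(3, Mul(X, Add(6, X))))
Function('F')(U) = Mul(3, U) (Function('F')(U) = Add(Mul(2, U), U) = Mul(3, U))
Mul(Function('F')(Pow(Add(7, 8), Rational(1, 2))), Pow(Function('d')(T), -1)) = Mul(Mul(3, Pow(Add(7, 8), Rational(1, 2))), Pow(Add(3, Pow(1, 2), Mul(6, 1)), -1)) = Mul(Mul(3, Pow(15, Rational(1, 2))), Pow(Add(3, 1, 6), -1)) = Mul(Mul(3, Pow(15, Rational(1, 2))), Pow(10, -1)) = Mul(Mul(3, Pow(15, Rational(1, 2))), Rational(1, 10)) = Mul(Rational(3, 10), Pow(15, Rational(1, 2)))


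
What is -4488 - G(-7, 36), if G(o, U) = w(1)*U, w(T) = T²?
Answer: -4524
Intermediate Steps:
G(o, U) = U (G(o, U) = 1²*U = 1*U = U)
-4488 - G(-7, 36) = -4488 - 1*36 = -4488 - 36 = -4524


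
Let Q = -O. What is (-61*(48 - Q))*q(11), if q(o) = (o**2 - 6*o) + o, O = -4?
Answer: -177144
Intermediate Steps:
q(o) = o**2 - 5*o
Q = 4 (Q = -1*(-4) = 4)
(-61*(48 - Q))*q(11) = (-61*(48 - 1*4))*(11*(-5 + 11)) = (-61*(48 - 4))*(11*6) = -61*44*66 = -2684*66 = -177144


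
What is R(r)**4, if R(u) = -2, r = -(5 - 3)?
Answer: 16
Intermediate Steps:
r = -2 (r = -1*2 = -2)
R(r)**4 = (-2)**4 = 16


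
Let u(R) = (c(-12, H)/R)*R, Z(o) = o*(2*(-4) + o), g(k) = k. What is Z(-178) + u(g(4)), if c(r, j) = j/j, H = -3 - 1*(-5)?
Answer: 33109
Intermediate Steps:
H = 2 (H = -3 + 5 = 2)
c(r, j) = 1
Z(o) = o*(-8 + o)
u(R) = 1 (u(R) = (1/R)*R = R/R = 1)
Z(-178) + u(g(4)) = -178*(-8 - 178) + 1 = -178*(-186) + 1 = 33108 + 1 = 33109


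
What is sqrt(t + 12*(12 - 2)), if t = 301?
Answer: sqrt(421) ≈ 20.518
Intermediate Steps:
sqrt(t + 12*(12 - 2)) = sqrt(301 + 12*(12 - 2)) = sqrt(301 + 12*10) = sqrt(301 + 120) = sqrt(421)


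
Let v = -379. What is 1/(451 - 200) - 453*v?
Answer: 43093438/251 ≈ 1.7169e+5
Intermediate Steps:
1/(451 - 200) - 453*v = 1/(451 - 200) - 453*(-379) = 1/251 + 171687 = 43093438/251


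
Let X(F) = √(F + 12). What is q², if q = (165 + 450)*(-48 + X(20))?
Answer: 883533600 - 145238400*√2 ≈ 6.7814e+8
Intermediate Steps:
X(F) = √(12 + F)
q = -29520 + 2460*√2 (q = (165 + 450)*(-48 + √(12 + 20)) = 615*(-48 + √32) = 615*(-48 + 4*√2) = -29520 + 2460*√2 ≈ -26041.)
q² = (-29520 + 2460*√2)²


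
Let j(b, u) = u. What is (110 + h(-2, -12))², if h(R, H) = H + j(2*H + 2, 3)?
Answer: 10201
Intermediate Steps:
h(R, H) = 3 + H (h(R, H) = H + 3 = 3 + H)
(110 + h(-2, -12))² = (110 + (3 - 12))² = (110 - 9)² = 101² = 10201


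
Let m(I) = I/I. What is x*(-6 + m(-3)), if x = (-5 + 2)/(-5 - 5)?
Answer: -3/2 ≈ -1.5000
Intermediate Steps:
m(I) = 1
x = 3/10 (x = -3/(-10) = -3*(-⅒) = 3/10 ≈ 0.30000)
x*(-6 + m(-3)) = 3*(-6 + 1)/10 = (3/10)*(-5) = -3/2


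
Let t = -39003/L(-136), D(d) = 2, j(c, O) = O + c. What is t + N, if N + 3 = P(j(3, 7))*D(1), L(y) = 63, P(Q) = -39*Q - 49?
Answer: -31502/21 ≈ -1500.1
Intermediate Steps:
P(Q) = -49 - 39*Q
N = -881 (N = -3 + (-49 - 39*(7 + 3))*2 = -3 + (-49 - 39*10)*2 = -3 + (-49 - 390)*2 = -3 - 439*2 = -3 - 878 = -881)
t = -13001/21 (t = -39003/63 = -39003*1/63 = -13001/21 ≈ -619.10)
t + N = -13001/21 - 881 = -31502/21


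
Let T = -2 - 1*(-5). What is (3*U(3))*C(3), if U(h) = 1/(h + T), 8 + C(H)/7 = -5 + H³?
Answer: 49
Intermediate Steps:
T = 3 (T = -2 + 5 = 3)
C(H) = -91 + 7*H³ (C(H) = -56 + 7*(-5 + H³) = -56 + (-35 + 7*H³) = -91 + 7*H³)
U(h) = 1/(3 + h) (U(h) = 1/(h + 3) = 1/(3 + h))
(3*U(3))*C(3) = (3/(3 + 3))*(-91 + 7*3³) = (3/6)*(-91 + 7*27) = (3*(⅙))*(-91 + 189) = (½)*98 = 49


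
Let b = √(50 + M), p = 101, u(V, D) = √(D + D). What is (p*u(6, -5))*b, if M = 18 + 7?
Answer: 505*I*√30 ≈ 2766.0*I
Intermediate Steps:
M = 25
u(V, D) = √2*√D (u(V, D) = √(2*D) = √2*√D)
b = 5*√3 (b = √(50 + 25) = √75 = 5*√3 ≈ 8.6602)
(p*u(6, -5))*b = (101*(√2*√(-5)))*(5*√3) = (101*(√2*(I*√5)))*(5*√3) = (101*(I*√10))*(5*√3) = (101*I*√10)*(5*√3) = 505*I*√30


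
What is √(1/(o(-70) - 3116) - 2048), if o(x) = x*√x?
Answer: √(-2048 + 1/(-3116 - 70*I*√70)) ≈ 0.e-7 + 45.255*I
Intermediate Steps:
o(x) = x^(3/2)
√(1/(o(-70) - 3116) - 2048) = √(1/((-70)^(3/2) - 3116) - 2048) = √(1/(-70*I*√70 - 3116) - 2048) = √(1/(-3116 - 70*I*√70) - 2048) = √(-2048 + 1/(-3116 - 70*I*√70))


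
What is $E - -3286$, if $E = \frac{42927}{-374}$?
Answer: $\frac{1186037}{374} \approx 3171.2$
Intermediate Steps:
$E = - \frac{42927}{374}$ ($E = 42927 \left(- \frac{1}{374}\right) = - \frac{42927}{374} \approx -114.78$)
$E - -3286 = - \frac{42927}{374} - -3286 = - \frac{42927}{374} + 3286 = \frac{1186037}{374}$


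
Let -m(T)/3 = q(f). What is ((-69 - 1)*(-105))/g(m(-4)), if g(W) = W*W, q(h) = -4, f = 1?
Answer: 1225/24 ≈ 51.042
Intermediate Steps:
m(T) = 12 (m(T) = -3*(-4) = 12)
g(W) = W²
((-69 - 1)*(-105))/g(m(-4)) = ((-69 - 1)*(-105))/(12²) = -70*(-105)/144 = 7350*(1/144) = 1225/24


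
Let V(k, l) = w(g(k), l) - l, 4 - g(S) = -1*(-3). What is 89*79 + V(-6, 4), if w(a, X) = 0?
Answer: 7027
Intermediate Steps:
g(S) = 1 (g(S) = 4 - (-1)*(-3) = 4 - 1*3 = 4 - 3 = 1)
V(k, l) = -l (V(k, l) = 0 - l = -l)
89*79 + V(-6, 4) = 89*79 - 1*4 = 7031 - 4 = 7027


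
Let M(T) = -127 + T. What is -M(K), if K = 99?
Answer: 28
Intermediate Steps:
-M(K) = -(-127 + 99) = -1*(-28) = 28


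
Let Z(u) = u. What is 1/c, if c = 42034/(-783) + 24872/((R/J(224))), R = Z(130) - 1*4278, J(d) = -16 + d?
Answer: -811971/1056277610 ≈ -0.00076871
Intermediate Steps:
R = -4148 (R = 130 - 1*4278 = 130 - 4278 = -4148)
c = -1056277610/811971 (c = 42034/(-783) + 24872/((-4148/(-16 + 224))) = 42034*(-1/783) + 24872/((-4148/208)) = -42034/783 + 24872/((-4148*1/208)) = -42034/783 + 24872/(-1037/52) = -42034/783 + 24872*(-52/1037) = -42034/783 - 1293344/1037 = -1056277610/811971 ≈ -1300.9)
1/c = 1/(-1056277610/811971) = -811971/1056277610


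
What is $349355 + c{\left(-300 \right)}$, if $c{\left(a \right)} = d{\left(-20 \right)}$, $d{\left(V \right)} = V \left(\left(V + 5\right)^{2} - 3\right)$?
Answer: $344915$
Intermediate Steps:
$d{\left(V \right)} = V \left(-3 + \left(5 + V\right)^{2}\right)$ ($d{\left(V \right)} = V \left(\left(5 + V\right)^{2} - 3\right) = V \left(-3 + \left(5 + V\right)^{2}\right)$)
$c{\left(a \right)} = -4440$ ($c{\left(a \right)} = - 20 \left(-3 + \left(5 - 20\right)^{2}\right) = - 20 \left(-3 + \left(-15\right)^{2}\right) = - 20 \left(-3 + 225\right) = \left(-20\right) 222 = -4440$)
$349355 + c{\left(-300 \right)} = 349355 - 4440 = 344915$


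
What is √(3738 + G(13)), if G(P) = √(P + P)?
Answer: √(3738 + √26) ≈ 61.181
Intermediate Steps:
G(P) = √2*√P (G(P) = √(2*P) = √2*√P)
√(3738 + G(13)) = √(3738 + √2*√13) = √(3738 + √26)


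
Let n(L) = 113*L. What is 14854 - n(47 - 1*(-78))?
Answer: 729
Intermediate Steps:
14854 - n(47 - 1*(-78)) = 14854 - 113*(47 - 1*(-78)) = 14854 - 113*(47 + 78) = 14854 - 113*125 = 14854 - 1*14125 = 14854 - 14125 = 729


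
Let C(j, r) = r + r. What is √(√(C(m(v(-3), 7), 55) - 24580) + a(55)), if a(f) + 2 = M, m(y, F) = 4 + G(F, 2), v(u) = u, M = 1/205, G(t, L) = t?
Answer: √(-83845 + 42025*I*√24470)/205 ≈ 8.7877 + 8.9005*I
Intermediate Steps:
M = 1/205 (M = 1*(1/205) = 1/205 ≈ 0.0048781)
m(y, F) = 4 + F
C(j, r) = 2*r
a(f) = -409/205 (a(f) = -2 + 1/205 = -409/205)
√(√(C(m(v(-3), 7), 55) - 24580) + a(55)) = √(√(2*55 - 24580) - 409/205) = √(√(110 - 24580) - 409/205) = √(√(-24470) - 409/205) = √(I*√24470 - 409/205) = √(-409/205 + I*√24470)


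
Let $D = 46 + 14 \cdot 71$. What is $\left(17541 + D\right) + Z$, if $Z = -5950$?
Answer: $12631$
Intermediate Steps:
$D = 1040$ ($D = 46 + 994 = 1040$)
$\left(17541 + D\right) + Z = \left(17541 + 1040\right) - 5950 = 18581 - 5950 = 12631$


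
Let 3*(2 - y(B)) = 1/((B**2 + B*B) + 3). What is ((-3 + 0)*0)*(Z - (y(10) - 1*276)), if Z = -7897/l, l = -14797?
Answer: 0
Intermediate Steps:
Z = 7897/14797 (Z = -7897/(-14797) = -7897*(-1/14797) = 7897/14797 ≈ 0.53369)
y(B) = 2 - 1/(3*(3 + 2*B**2)) (y(B) = 2 - 1/(3*((B**2 + B*B) + 3)) = 2 - 1/(3*((B**2 + B**2) + 3)) = 2 - 1/(3*(2*B**2 + 3)) = 2 - 1/(3*(3 + 2*B**2)))
((-3 + 0)*0)*(Z - (y(10) - 1*276)) = ((-3 + 0)*0)*(7897/14797 - ((17 + 12*10**2)/(3*(3 + 2*10**2)) - 1*276)) = (-3*0)*(7897/14797 - ((17 + 12*100)/(3*(3 + 2*100)) - 276)) = 0*(7897/14797 - ((17 + 1200)/(3*(3 + 200)) - 276)) = 0*(7897/14797 - ((1/3)*1217/203 - 276)) = 0*(7897/14797 - ((1/3)*(1/203)*1217 - 276)) = 0*(7897/14797 - (1217/609 - 276)) = 0*(7897/14797 - 1*(-166867/609)) = 0*(7897/14797 + 166867/609) = 0*(2473940272/9011373) = 0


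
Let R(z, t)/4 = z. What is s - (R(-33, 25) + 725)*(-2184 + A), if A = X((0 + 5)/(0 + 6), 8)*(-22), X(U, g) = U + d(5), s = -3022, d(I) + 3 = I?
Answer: 3987161/3 ≈ 1.3291e+6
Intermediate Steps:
d(I) = -3 + I
R(z, t) = 4*z
X(U, g) = 2 + U (X(U, g) = U + (-3 + 5) = U + 2 = 2 + U)
A = -187/3 (A = (2 + (0 + 5)/(0 + 6))*(-22) = (2 + 5/6)*(-22) = (2 + 5*(⅙))*(-22) = (2 + ⅚)*(-22) = (17/6)*(-22) = -187/3 ≈ -62.333)
s - (R(-33, 25) + 725)*(-2184 + A) = -3022 - (4*(-33) + 725)*(-2184 - 187/3) = -3022 - (-132 + 725)*(-6739)/3 = -3022 - 593*(-6739)/3 = -3022 - 1*(-3996227/3) = -3022 + 3996227/3 = 3987161/3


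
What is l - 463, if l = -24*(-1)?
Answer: -439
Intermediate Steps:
l = 24
l - 463 = 24 - 463 = -439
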